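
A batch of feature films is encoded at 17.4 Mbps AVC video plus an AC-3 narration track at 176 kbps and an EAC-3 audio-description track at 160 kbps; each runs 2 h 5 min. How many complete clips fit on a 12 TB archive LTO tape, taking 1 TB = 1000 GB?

2 h 5 min = 125 min = 7500 s
Audio total: 176 + 160 = 336 kbps = 0.336 Mbps.
Total bitrate: 17.736 Mbps.
Per item: 17.736 Mbps × 7500 s = 133,020 Mb = 16,628 MB.
Capacity: 12 TB = 96,000,000 Mb; 721.70 items → 721 complete.

721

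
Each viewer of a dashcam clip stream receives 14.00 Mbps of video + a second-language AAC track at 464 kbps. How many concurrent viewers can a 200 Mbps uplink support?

13

Audio: 464 kbps = 0.464 Mbps.
Per-viewer media rate: 14.464 Mbps.
200 Mbps = 200.0 Mbps; 200.0 / 14.464 = 13.83 → 13 viewers.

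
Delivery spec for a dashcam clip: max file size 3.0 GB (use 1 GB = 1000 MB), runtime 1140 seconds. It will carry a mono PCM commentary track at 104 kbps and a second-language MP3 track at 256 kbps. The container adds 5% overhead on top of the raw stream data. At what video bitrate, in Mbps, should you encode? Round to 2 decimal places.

19.69 Mbps

Budget: 3.0 GB = 24000.0 Mb.
Stream payload after overhead: 24000.0 / 1.05 = 22857.1 Mb.
Total bitrate budget: 22857.1 Mb / 1140 s = 20.050 Mbps.
Audio total: 104 + 256 = 360 kbps = 0.360 Mbps.
Video: 20.050 − 0.360 = 19.690 Mbps.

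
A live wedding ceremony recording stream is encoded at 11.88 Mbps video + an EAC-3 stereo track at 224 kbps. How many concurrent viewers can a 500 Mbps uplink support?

41

Audio: 224 kbps = 0.224 Mbps.
Per-viewer media rate: 12.104 Mbps.
500 Mbps = 500.0 Mbps; 500.0 / 12.104 = 41.31 → 41 viewers.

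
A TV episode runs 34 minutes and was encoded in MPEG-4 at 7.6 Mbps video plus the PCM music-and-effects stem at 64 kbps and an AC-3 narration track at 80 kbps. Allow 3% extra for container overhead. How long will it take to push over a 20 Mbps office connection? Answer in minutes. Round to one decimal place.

13.6 minutes

34 min = 2040 s
Audio total: 64 + 80 = 144 kbps = 0.144 Mbps.
Total bitrate: 7.744 Mbps.
File: 7.744 Mbps × 2040 s = 15797.8 Mb.
With 3% container overhead: ×1.03. → 16271.7 Mb.
At 20 Mbps: 16271.7 / 20 = 813.6 s ≈ 13.6 minutes.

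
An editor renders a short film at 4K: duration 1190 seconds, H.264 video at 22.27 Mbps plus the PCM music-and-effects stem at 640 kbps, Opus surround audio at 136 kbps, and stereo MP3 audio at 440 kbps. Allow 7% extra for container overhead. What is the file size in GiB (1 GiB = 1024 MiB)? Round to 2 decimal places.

Audio total: 640 + 136 + 440 = 1216 kbps = 1.216 Mbps.
Total bitrate: 22.27 + 1.216 = 23.486 Mbps.
Stream data: 23.486 Mbps × 1190 s = 27948.3 Mb.
With 7% container overhead: ×1.07.
29,905 Mb = 3,738,090,475 bytes ÷ 1,073,741,824 = 3.481 GiB.

3.48 GiB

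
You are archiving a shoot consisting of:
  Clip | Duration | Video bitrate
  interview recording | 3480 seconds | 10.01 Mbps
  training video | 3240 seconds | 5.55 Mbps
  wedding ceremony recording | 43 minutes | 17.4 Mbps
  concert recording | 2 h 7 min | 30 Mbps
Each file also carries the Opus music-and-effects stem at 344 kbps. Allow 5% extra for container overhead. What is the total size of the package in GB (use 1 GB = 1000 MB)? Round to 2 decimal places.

43.59 GB

Audio: 344 kbps = 0.344 Mbps.
interview recording: 10.354 Mbps × 3480 s × 1.05 = 37833.5 Mb
training video: 5.894 Mbps × 3240 s × 1.05 = 20051.4 Mb
wedding ceremony recording: 17.744 Mbps × 2580 s × 1.05 = 48068.5 Mb
concert recording: 30.344 Mbps × 7620 s × 1.05 = 242782.3 Mb
Total: 348735.7 Mb = 43592.0 MB.
= 43.59 GB.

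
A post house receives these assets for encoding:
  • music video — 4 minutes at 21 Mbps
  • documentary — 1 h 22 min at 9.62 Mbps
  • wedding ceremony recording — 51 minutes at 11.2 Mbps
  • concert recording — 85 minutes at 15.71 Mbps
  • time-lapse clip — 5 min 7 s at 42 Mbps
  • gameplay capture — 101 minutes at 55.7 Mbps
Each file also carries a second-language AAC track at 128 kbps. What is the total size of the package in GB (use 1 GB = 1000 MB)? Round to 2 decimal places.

Audio: 128 kbps = 0.128 Mbps.
music video: 21.128 Mbps × 240 s = 5070.7 Mb
documentary: 9.748 Mbps × 4920 s = 47960.2 Mb
wedding ceremony recording: 11.328 Mbps × 3060 s = 34663.7 Mb
concert recording: 15.838 Mbps × 5100 s = 80773.8 Mb
time-lapse clip: 42.128 Mbps × 307 s = 12933.3 Mb
gameplay capture: 55.828 Mbps × 6060 s = 338317.7 Mb
Total: 519719.3 Mb = 64964.9 MB.
= 64.96 GB.

64.96 GB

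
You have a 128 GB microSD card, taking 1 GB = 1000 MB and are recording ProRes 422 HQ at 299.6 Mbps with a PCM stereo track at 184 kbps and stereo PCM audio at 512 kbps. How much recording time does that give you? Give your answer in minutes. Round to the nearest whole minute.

57 minutes

Audio total: 184 + 512 = 696 kbps = 0.696 Mbps.
Total bitrate: 299.6 + 0.696 = 300.296 Mbps.
Capacity: 128 GB = 1,024,000 Mb.
Recording time: 1,024,000 / 300.296 = 3,410 s ≈ 56.8 minutes.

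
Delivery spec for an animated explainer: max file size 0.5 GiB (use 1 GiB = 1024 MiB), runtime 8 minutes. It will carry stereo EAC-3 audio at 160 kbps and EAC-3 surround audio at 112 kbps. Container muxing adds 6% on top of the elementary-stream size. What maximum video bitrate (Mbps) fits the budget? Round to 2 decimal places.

8.17 Mbps

Budget: 0.5 GiB = 4295.0 Mb.
Stream payload after overhead: 4295.0 / 1.06 = 4051.9 Mb.
8 min = 480 s
Total bitrate budget: 4051.9 Mb / 480 s = 8.441 Mbps.
Audio total: 160 + 112 = 272 kbps = 0.272 Mbps.
Video: 8.441 − 0.272 = 8.169 Mbps.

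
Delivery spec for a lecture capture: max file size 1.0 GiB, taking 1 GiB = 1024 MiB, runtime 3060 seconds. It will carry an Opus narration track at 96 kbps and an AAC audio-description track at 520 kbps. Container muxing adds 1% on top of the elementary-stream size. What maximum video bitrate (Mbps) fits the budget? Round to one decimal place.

2.2 Mbps

Budget: 1.0 GiB = 8589.9 Mb.
Stream payload after overhead: 8589.9 / 1.01 = 8504.9 Mb.
Total bitrate budget: 8504.9 Mb / 3060 s = 2.779 Mbps.
Audio total: 96 + 520 = 616 kbps = 0.616 Mbps.
Video: 2.779 − 0.616 = 2.163 Mbps.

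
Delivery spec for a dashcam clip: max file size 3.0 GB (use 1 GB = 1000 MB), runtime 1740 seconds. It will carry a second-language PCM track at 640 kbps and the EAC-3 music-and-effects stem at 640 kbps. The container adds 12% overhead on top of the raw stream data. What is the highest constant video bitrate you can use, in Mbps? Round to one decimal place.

11.0 Mbps

Budget: 3.0 GB = 24000.0 Mb.
Stream payload after overhead: 24000.0 / 1.12 = 21428.6 Mb.
Total bitrate budget: 21428.6 Mb / 1740 s = 12.315 Mbps.
Audio total: 640 + 640 = 1280 kbps = 1.280 Mbps.
Video: 12.315 − 1.280 = 11.035 Mbps.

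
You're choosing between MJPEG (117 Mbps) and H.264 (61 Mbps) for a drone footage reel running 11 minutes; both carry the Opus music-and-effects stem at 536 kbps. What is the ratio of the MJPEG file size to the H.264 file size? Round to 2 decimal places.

11 min = 660 s
Audio: 536 kbps = 0.536 Mbps.
MJPEG: 117.536 Mbps × 660 s = 77573.8 Mb = 9.697 GB.
H.264: 61.536 Mbps × 660 s = 40613.8 Mb = 5.077 GB.
Ratio: 9.697 / 5.077 = 1.910.

1.91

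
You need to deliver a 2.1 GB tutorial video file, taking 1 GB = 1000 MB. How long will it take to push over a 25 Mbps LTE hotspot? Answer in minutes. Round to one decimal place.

File: 2.1 GB = 16800.0 Mb.
At 25 Mbps: 16800.0 / 25 = 672.0 s ≈ 11.2 minutes.

11.2 minutes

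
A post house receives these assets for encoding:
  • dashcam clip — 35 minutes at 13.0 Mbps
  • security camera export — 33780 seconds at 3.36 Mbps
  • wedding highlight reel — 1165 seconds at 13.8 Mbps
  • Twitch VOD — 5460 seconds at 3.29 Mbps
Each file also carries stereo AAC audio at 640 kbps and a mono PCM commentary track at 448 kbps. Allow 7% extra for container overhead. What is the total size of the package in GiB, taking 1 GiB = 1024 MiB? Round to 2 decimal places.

Audio total: 640 + 448 = 1088 kbps = 1.088 Mbps.
dashcam clip: 14.088 Mbps × 2100 s × 1.07 = 31655.7 Mb
security camera export: 4.448 Mbps × 33780 s × 1.07 = 160771.2 Mb
wedding highlight reel: 14.888 Mbps × 1165 s × 1.07 = 18558.6 Mb
Twitch VOD: 4.378 Mbps × 5460 s × 1.07 = 25577.2 Mb
Total: 236562.7 Mb = 29570.3 MB.
= 27.54 GiB.

27.54 GiB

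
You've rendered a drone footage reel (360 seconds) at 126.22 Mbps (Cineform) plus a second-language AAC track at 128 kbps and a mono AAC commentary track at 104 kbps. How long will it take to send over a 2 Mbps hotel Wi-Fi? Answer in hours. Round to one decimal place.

6.3 hours

Audio total: 128 + 104 = 232 kbps = 0.232 Mbps.
Total bitrate: 126.452 Mbps.
File: 126.452 Mbps × 360 s = 45522.7 Mb.
At 2 Mbps: 45522.7 / 2 = 22761.4 s ≈ 6.32 hours.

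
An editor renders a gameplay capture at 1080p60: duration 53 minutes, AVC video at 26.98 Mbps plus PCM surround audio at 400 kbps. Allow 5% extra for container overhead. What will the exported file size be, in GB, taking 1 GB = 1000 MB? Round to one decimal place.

53 min = 3180 s
Audio: 400 kbps = 0.400 Mbps.
Total bitrate: 26.98 + 0.400 = 27.380 Mbps.
Stream data: 27.380 Mbps × 3180 s = 87068.4 Mb.
With 5% container overhead: ×1.05.
91,422 Mb ÷ 8 = 11,428 MB → 11.43 GB.

11.4 GB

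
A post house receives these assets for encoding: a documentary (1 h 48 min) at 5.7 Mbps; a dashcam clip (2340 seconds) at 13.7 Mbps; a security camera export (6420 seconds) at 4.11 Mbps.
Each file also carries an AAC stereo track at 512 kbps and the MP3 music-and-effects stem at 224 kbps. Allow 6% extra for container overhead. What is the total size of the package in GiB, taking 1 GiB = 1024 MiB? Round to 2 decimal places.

Audio total: 512 + 224 = 736 kbps = 0.736 Mbps.
documentary: 6.436 Mbps × 6480 s × 1.06 = 44207.6 Mb
dashcam clip: 14.436 Mbps × 2340 s × 1.06 = 35807.1 Mb
security camera export: 4.846 Mbps × 6420 s × 1.06 = 32978.0 Mb
Total: 112992.7 Mb = 14124.1 MB.
= 13.15 GiB.

13.15 GiB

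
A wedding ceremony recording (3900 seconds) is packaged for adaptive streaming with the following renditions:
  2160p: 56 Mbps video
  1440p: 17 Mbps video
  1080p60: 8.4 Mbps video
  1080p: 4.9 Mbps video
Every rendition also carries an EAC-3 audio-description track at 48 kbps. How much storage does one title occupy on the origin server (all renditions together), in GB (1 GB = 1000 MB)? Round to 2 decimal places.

Audio: 48 kbps = 0.048 Mbps.
Sum of rendition bitrates: (56+0.048) + (17+0.048) + (8.4+0.048) + (4.9+0.048) = 86.492 Mbps.
× 3900 s = 337,319 Mb = 42,165 MB = 42.16 GB.

42.16 GB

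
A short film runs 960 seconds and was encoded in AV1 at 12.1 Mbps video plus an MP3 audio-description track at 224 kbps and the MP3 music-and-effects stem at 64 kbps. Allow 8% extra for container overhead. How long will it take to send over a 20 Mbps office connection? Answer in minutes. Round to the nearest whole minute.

11 minutes

Audio total: 224 + 64 = 288 kbps = 0.288 Mbps.
Total bitrate: 12.388 Mbps.
File: 12.388 Mbps × 960 s = 11892.5 Mb.
With 8% container overhead: ×1.08. → 12843.9 Mb.
At 20 Mbps: 12843.9 / 20 = 642.2 s ≈ 10.7 minutes.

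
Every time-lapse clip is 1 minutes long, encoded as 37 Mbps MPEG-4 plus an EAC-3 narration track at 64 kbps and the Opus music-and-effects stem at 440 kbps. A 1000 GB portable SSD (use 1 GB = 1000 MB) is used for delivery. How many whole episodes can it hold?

3555

Audio total: 64 + 440 = 504 kbps = 0.504 Mbps.
Total bitrate: 37.504 Mbps.
Per item: 37.504 Mbps × 60 s = 2,250 Mb = 281.3 MB.
Capacity: 1000 GB = 8,000,000 Mb; 3555.18 items → 3555 complete.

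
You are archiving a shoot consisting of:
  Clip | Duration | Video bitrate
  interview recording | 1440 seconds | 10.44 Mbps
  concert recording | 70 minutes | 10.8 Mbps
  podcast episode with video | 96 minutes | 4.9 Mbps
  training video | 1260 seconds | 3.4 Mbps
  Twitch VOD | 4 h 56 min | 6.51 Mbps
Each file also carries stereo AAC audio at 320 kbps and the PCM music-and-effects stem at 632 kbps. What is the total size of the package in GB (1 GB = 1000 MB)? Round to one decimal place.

29.7 GB

Audio total: 320 + 632 = 952 kbps = 0.952 Mbps.
interview recording: 11.392 Mbps × 1440 s = 16404.5 Mb
concert recording: 11.752 Mbps × 4200 s = 49358.4 Mb
podcast episode with video: 5.852 Mbps × 5760 s = 33707.5 Mb
training video: 4.352 Mbps × 1260 s = 5483.5 Mb
Twitch VOD: 7.462 Mbps × 17760 s = 132525.1 Mb
Total: 237479.0 Mb = 29684.9 MB.
= 29.68 GB.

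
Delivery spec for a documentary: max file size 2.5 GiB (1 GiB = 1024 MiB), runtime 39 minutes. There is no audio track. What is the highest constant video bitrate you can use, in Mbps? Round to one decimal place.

Budget: 2.5 GiB = 21474.8 Mb.
39 min = 2340 s
Total bitrate budget: 21474.8 Mb / 2340 s = 9.177 Mbps.

9.2 Mbps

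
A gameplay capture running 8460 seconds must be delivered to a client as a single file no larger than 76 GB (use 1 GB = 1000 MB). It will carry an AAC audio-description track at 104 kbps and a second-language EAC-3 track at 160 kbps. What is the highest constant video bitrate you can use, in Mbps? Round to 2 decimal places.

Budget: 76 GB = 608000.0 Mb.
Total bitrate budget: 608000.0 Mb / 8460 s = 71.868 Mbps.
Audio total: 104 + 160 = 264 kbps = 0.264 Mbps.
Video: 71.868 − 0.264 = 71.604 Mbps.

71.60 Mbps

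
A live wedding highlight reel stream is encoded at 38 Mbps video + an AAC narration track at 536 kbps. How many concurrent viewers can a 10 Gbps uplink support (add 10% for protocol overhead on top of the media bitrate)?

235

Audio: 536 kbps = 0.536 Mbps.
Per-viewer media rate: 38.536 Mbps.
On the wire with 10% overhead: 42.390 Mbps.
10 Gbps = 10,000 Mbps; 10,000 / 42.390 = 235.91 → 235 viewers.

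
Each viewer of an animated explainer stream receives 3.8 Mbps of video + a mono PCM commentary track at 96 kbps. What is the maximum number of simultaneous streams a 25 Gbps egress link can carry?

6416

Audio: 96 kbps = 0.096 Mbps.
Per-viewer media rate: 3.896 Mbps.
25 Gbps = 25,000 Mbps; 25,000 / 3.896 = 6416.84 → 6416 viewers.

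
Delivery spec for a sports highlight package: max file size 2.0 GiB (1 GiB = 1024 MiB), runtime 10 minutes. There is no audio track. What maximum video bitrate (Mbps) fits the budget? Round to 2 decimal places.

28.63 Mbps

Budget: 2.0 GiB = 17179.9 Mb.
10 min = 600 s
Total bitrate budget: 17179.9 Mb / 600 s = 28.633 Mbps.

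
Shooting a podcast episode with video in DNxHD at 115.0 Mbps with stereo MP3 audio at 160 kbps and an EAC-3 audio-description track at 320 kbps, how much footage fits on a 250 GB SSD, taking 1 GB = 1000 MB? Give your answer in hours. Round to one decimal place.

4.8 hours

Audio total: 160 + 320 = 480 kbps = 0.480 Mbps.
Total bitrate: 115.0 + 0.480 = 115.480 Mbps.
Capacity: 250 GB = 2,000,000 Mb.
Recording time: 2,000,000 / 115.480 = 17,319 s ≈ 4.81 hours.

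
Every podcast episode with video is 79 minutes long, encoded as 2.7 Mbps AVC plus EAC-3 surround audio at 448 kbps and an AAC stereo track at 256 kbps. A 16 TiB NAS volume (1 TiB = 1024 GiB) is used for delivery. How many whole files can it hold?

8722

79 min = 4740 s
Audio total: 448 + 256 = 704 kbps = 0.704 Mbps.
Total bitrate: 3.404 Mbps.
Per item: 3.404 Mbps × 4740 s = 16,135 Mb = 2,017 MB.
Capacity: 16 TiB = 140,737,488 Mb; 8722.52 items → 8722 complete.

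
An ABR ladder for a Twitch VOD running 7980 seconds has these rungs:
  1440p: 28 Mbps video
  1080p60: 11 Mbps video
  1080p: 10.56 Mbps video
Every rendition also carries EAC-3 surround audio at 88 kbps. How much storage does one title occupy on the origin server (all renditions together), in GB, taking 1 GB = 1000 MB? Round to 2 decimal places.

49.70 GB

Audio: 88 kbps = 0.088 Mbps.
Sum of rendition bitrates: (28+0.088) + (11+0.088) + (10.56+0.088) = 49.824 Mbps.
× 7980 s = 397,596 Mb = 49,699 MB = 49.70 GB.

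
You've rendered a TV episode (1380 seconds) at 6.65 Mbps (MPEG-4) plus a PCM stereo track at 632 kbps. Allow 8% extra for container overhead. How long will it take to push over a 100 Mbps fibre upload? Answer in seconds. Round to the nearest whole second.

Audio: 632 kbps = 0.632 Mbps.
Total bitrate: 7.282 Mbps.
File: 7.282 Mbps × 1380 s = 10049.2 Mb.
With 8% container overhead: ×1.08. → 10853.1 Mb.
At 100 Mbps: 10853.1 / 100 = 108.5 s ≈ 109 seconds.

109 seconds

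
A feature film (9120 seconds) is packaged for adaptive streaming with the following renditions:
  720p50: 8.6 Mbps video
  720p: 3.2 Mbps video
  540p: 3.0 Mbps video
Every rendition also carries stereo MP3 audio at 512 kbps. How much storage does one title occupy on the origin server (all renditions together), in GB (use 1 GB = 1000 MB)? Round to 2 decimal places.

Audio: 512 kbps = 0.512 Mbps.
Sum of rendition bitrates: (8.6+0.512) + (3.2+0.512) + (3.0+0.512) = 16.336 Mbps.
× 9120 s = 148,984 Mb = 18,623 MB = 18.62 GB.

18.62 GB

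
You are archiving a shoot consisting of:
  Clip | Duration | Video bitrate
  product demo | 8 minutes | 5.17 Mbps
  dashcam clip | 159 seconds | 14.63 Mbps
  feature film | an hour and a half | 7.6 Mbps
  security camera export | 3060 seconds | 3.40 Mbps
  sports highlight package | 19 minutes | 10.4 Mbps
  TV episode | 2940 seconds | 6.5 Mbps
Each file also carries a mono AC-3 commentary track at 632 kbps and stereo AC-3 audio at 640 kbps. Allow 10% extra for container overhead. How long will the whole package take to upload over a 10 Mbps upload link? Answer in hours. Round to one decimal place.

3.2 hours

Audio total: 632 + 640 = 1272 kbps = 1.272 Mbps.
product demo: 6.442 Mbps × 480 s × 1.10 = 3401.4 Mb
dashcam clip: 15.902 Mbps × 159 s × 1.10 = 2781.3 Mb
feature film: 8.872 Mbps × 5400 s × 1.10 = 52699.7 Mb
security camera export: 4.672 Mbps × 3060 s × 1.10 = 15726.0 Mb
sports highlight package: 11.672 Mbps × 1140 s × 1.10 = 14636.7 Mb
TV episode: 7.772 Mbps × 2940 s × 1.10 = 25134.6 Mb
Total: 114379.6 Mb = 14297.5 MB.
At 10 Mbps: 114379.6 / 10 = 11438 s ≈ 3.18 hours.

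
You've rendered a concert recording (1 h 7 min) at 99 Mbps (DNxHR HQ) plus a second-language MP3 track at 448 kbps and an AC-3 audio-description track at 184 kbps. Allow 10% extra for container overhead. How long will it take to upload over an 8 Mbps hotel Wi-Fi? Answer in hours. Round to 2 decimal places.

1 h 7 min = 67 min = 4020 s
Audio total: 448 + 184 = 632 kbps = 0.632 Mbps.
Total bitrate: 99.632 Mbps.
File: 99.632 Mbps × 4020 s = 400520.6 Mb.
With 10% container overhead: ×1.10. → 440572.7 Mb.
At 8 Mbps: 440572.7 / 8 = 55071.6 s ≈ 15.3 hours.

15.30 hours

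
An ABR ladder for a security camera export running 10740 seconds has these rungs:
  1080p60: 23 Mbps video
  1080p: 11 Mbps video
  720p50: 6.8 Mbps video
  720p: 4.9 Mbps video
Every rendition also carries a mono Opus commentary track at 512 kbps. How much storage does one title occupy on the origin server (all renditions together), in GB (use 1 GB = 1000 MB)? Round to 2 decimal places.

Audio: 512 kbps = 0.512 Mbps.
Sum of rendition bitrates: (23+0.512) + (11+0.512) + (6.8+0.512) + (4.9+0.512) = 47.748 Mbps.
× 10740 s = 512,814 Mb = 64,102 MB = 64.10 GB.

64.10 GB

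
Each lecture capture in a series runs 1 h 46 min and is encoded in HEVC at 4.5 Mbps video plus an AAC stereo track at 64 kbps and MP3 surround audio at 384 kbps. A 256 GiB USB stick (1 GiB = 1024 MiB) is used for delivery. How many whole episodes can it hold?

69

1 h 46 min = 106 min = 6360 s
Audio total: 64 + 384 = 448 kbps = 0.448 Mbps.
Total bitrate: 4.948 Mbps.
Per item: 4.948 Mbps × 6360 s = 31,469 Mb = 3,934 MB.
Capacity: 256 GiB = 2,199,023 Mb; 69.88 items → 69 complete.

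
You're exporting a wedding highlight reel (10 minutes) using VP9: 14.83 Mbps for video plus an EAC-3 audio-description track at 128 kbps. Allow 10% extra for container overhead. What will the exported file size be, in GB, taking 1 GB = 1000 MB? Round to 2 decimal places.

1.23 GB

10 min = 600 s
Audio: 128 kbps = 0.128 Mbps.
Total bitrate: 14.83 + 0.128 = 14.958 Mbps.
Stream data: 14.958 Mbps × 600 s = 8974.8 Mb.
With 10% container overhead: ×1.10.
9,872 Mb ÷ 8 = 1,234 MB → 1.234 GB.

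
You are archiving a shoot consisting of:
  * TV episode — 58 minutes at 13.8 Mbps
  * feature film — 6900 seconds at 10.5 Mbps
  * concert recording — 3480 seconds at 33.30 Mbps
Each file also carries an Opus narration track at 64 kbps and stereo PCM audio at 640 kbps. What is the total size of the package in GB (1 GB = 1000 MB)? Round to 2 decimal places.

30.76 GB

Audio total: 64 + 640 = 704 kbps = 0.704 Mbps.
TV episode: 14.504 Mbps × 3480 s = 50473.9 Mb
feature film: 11.204 Mbps × 6900 s = 77307.6 Mb
concert recording: 34.004 Mbps × 3480 s = 118333.9 Mb
Total: 246115.4 Mb = 30764.4 MB.
= 30.76 GB.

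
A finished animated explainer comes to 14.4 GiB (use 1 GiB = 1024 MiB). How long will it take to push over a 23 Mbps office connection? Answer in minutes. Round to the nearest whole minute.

File: 14.4 GiB = 123695.1 Mb.
At 23 Mbps: 123695.1 / 23 = 5378.0 s ≈ 89.6 minutes.

90 minutes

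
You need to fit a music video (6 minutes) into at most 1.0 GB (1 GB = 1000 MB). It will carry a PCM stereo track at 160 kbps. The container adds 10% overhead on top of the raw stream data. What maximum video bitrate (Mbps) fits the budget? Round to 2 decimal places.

Budget: 1.0 GB = 8000.0 Mb.
Stream payload after overhead: 8000.0 / 1.10 = 7272.7 Mb.
6 min = 360 s
Total bitrate budget: 7272.7 Mb / 360 s = 20.202 Mbps.
Audio: 160 kbps = 0.160 Mbps.
Video: 20.202 − 0.160 = 20.042 Mbps.

20.04 Mbps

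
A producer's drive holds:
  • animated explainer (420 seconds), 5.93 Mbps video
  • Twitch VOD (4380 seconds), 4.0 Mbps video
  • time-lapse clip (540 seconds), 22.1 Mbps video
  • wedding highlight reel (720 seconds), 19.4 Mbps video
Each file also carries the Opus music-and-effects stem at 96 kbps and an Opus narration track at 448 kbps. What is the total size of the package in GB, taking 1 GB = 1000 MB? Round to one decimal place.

6.2 GB

Audio total: 96 + 448 = 544 kbps = 0.544 Mbps.
animated explainer: 6.474 Mbps × 420 s = 2719.1 Mb
Twitch VOD: 4.544 Mbps × 4380 s = 19902.7 Mb
time-lapse clip: 22.644 Mbps × 540 s = 12227.8 Mb
wedding highlight reel: 19.944 Mbps × 720 s = 14359.7 Mb
Total: 49209.2 Mb = 6151.2 MB.
= 6.151 GB.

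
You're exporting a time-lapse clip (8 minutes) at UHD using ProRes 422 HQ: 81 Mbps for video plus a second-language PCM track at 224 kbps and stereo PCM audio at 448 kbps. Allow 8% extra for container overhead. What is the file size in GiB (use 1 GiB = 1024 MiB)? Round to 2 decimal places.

8 min = 480 s
Audio total: 224 + 448 = 672 kbps = 0.672 Mbps.
Total bitrate: 81 + 0.672 = 81.672 Mbps.
Stream data: 81.672 Mbps × 480 s = 39202.6 Mb.
With 8% container overhead: ×1.08.
42,339 Mb = 5,292,345,600 bytes ÷ 1,073,741,824 = 4.929 GiB.

4.93 GiB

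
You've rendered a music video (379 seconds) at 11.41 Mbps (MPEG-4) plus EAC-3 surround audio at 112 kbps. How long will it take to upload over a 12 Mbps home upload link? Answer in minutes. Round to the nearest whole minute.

Audio: 112 kbps = 0.112 Mbps.
Total bitrate: 11.522 Mbps.
File: 11.522 Mbps × 379 s = 4366.8 Mb.
At 12 Mbps: 4366.8 / 12 = 363.9 s ≈ 6.07 minutes.

6 minutes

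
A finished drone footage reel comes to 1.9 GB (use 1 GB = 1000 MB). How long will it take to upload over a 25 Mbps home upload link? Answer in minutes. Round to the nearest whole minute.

10 minutes

File: 1.9 GB = 15200.0 Mb.
At 25 Mbps: 15200.0 / 25 = 608.0 s ≈ 10.1 minutes.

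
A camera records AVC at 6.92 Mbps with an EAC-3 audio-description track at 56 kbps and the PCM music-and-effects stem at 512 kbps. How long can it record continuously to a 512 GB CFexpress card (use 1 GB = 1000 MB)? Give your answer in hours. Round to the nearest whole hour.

Audio total: 56 + 512 = 568 kbps = 0.568 Mbps.
Total bitrate: 6.92 + 0.568 = 7.488 Mbps.
Capacity: 512 GB = 4,096,000 Mb.
Recording time: 4,096,000 / 7.488 = 547,009 s ≈ 152 hours.

152 hours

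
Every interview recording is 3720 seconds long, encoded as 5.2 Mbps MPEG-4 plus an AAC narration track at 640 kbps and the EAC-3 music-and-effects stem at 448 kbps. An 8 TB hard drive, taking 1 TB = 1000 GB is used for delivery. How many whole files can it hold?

Audio total: 640 + 448 = 1088 kbps = 1.088 Mbps.
Total bitrate: 6.288 Mbps.
Per item: 6.288 Mbps × 3720 s = 23,391 Mb = 2,924 MB.
Capacity: 8 TB = 64,000,000 Mb; 2736.05 items → 2736 complete.

2736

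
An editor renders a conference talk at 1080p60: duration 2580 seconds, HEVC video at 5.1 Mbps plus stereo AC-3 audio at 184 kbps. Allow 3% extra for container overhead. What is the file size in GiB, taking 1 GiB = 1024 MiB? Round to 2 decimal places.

1.63 GiB

Audio: 184 kbps = 0.184 Mbps.
Total bitrate: 5.1 + 0.184 = 5.284 Mbps.
Stream data: 5.284 Mbps × 2580 s = 13632.7 Mb.
With 3% container overhead: ×1.03.
14,042 Mb = 1,755,212,700 bytes ÷ 1,073,741,824 = 1.635 GiB.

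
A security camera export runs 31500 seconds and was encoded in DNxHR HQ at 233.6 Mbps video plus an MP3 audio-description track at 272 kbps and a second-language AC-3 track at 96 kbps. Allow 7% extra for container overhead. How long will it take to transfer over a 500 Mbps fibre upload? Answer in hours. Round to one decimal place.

4.4 hours

Audio total: 272 + 96 = 368 kbps = 0.368 Mbps.
Total bitrate: 233.968 Mbps.
File: 233.968 Mbps × 31500 s = 7369992.0 Mb.
With 7% container overhead: ×1.07. → 7885891.4 Mb.
At 500 Mbps: 7885891.4 / 500 = 15771.8 s ≈ 4.38 hours.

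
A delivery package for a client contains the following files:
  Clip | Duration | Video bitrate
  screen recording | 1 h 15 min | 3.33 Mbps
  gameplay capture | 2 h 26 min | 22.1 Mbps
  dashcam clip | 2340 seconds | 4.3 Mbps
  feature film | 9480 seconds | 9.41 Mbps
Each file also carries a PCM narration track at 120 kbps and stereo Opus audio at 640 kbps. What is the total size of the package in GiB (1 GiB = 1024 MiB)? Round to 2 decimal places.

38.06 GiB

Audio total: 120 + 640 = 760 kbps = 0.760 Mbps.
screen recording: 4.090 Mbps × 4500 s = 18405.0 Mb
gameplay capture: 22.860 Mbps × 8760 s = 200253.6 Mb
dashcam clip: 5.060 Mbps × 2340 s = 11840.4 Mb
feature film: 10.170 Mbps × 9480 s = 96411.6 Mb
Total: 326910.6 Mb = 40863.8 MB.
= 38.06 GiB.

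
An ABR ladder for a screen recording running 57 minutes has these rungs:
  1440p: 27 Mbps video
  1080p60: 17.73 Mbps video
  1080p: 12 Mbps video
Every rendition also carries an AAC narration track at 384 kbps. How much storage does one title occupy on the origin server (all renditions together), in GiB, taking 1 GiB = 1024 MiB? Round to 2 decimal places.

23.05 GiB

57 min = 3420 s
Audio: 384 kbps = 0.384 Mbps.
Sum of rendition bitrates: (27+0.384) + (17.73+0.384) + (12+0.384) = 57.882 Mbps.
× 3420 s = 197,956 Mb = 24,745 MB = 23.05 GiB.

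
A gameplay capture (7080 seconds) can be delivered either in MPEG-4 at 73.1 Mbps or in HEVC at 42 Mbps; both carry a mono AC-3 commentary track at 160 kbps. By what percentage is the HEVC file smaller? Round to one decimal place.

Audio: 160 kbps = 0.160 Mbps.
MPEG-4: 73.260 Mbps × 7080 s = 518680.8 Mb = 60.382 GiB.
HEVC: 42.160 Mbps × 7080 s = 298492.8 Mb = 34.749 GiB.
Reduction: (1 − 34.749/60.382) × 100 = 42.45%.

42.5%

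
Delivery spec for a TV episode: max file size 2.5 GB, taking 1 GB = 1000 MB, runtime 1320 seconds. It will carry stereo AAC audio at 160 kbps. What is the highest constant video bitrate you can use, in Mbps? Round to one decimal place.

Budget: 2.5 GB = 20000.0 Mb.
Total bitrate budget: 20000.0 Mb / 1320 s = 15.152 Mbps.
Audio: 160 kbps = 0.160 Mbps.
Video: 15.152 − 0.160 = 14.992 Mbps.

15.0 Mbps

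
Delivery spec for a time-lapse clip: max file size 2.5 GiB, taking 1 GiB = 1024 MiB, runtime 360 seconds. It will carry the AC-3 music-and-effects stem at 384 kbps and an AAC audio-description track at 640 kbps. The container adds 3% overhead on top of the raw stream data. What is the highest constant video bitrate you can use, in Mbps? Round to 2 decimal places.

Budget: 2.5 GiB = 21474.8 Mb.
Stream payload after overhead: 21474.8 / 1.03 = 20849.4 Mb.
Total bitrate budget: 20849.4 Mb / 360 s = 57.915 Mbps.
Audio total: 384 + 640 = 1024 kbps = 1.024 Mbps.
Video: 57.915 − 1.024 = 56.891 Mbps.

56.89 Mbps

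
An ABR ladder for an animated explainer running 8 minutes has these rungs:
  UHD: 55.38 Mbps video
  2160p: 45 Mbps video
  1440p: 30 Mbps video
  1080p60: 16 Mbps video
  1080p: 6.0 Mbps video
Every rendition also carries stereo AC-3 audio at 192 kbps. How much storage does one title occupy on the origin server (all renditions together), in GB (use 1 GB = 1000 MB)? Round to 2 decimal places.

9.20 GB

8 min = 480 s
Audio: 192 kbps = 0.192 Mbps.
Sum of rendition bitrates: (55.38+0.192) + (45+0.192) + (30+0.192) + (16+0.192) + (6.0+0.192) = 153.340 Mbps.
× 480 s = 73,603 Mb = 9,200 MB = 9.200 GB.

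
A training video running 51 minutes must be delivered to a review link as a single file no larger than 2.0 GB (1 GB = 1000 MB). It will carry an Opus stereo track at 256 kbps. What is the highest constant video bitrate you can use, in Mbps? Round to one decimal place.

Budget: 2.0 GB = 16000.0 Mb.
51 min = 3060 s
Total bitrate budget: 16000.0 Mb / 3060 s = 5.229 Mbps.
Audio: 256 kbps = 0.256 Mbps.
Video: 5.229 − 0.256 = 4.973 Mbps.

5.0 Mbps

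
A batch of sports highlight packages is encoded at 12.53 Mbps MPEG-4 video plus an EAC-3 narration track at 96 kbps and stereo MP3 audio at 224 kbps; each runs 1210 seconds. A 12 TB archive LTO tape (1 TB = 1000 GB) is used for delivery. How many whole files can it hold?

6174

Audio total: 96 + 224 = 320 kbps = 0.320 Mbps.
Total bitrate: 12.850 Mbps.
Per item: 12.850 Mbps × 1210 s = 15,548 Mb = 1,944 MB.
Capacity: 12 TB = 96,000,000 Mb; 6174.23 items → 6174 complete.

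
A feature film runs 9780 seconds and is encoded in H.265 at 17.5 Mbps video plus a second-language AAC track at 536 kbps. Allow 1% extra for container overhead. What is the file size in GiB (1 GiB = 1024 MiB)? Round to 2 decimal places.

20.74 GiB

Audio: 536 kbps = 0.536 Mbps.
Total bitrate: 17.5 + 0.536 = 18.036 Mbps.
Stream data: 18.036 Mbps × 9780 s = 176392.1 Mb.
With 1% container overhead: ×1.01.
178,156 Mb = 22,269,500,100 bytes ÷ 1,073,741,824 = 20.74 GiB.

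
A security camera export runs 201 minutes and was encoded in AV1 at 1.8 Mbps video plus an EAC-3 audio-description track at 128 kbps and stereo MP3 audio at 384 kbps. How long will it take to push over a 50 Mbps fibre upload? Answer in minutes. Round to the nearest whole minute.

9 minutes

201 min = 12060 s
Audio total: 128 + 384 = 512 kbps = 0.512 Mbps.
Total bitrate: 2.312 Mbps.
File: 2.312 Mbps × 12060 s = 27882.7 Mb.
At 50 Mbps: 27882.7 / 50 = 557.7 s ≈ 9.29 minutes.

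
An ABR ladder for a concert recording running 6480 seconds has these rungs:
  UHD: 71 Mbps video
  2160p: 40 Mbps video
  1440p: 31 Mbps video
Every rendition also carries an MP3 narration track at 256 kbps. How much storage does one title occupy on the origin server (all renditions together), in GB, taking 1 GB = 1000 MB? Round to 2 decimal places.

115.64 GB

Audio: 256 kbps = 0.256 Mbps.
Sum of rendition bitrates: (71+0.256) + (40+0.256) + (31+0.256) = 142.768 Mbps.
× 6480 s = 925,137 Mb = 115,642 MB = 115.6 GB.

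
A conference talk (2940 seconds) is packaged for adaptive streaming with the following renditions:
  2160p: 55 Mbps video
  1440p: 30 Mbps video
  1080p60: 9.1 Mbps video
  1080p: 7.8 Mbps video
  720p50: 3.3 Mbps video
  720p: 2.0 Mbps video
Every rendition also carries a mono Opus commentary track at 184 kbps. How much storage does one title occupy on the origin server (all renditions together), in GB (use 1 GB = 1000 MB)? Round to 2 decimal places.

Audio: 184 kbps = 0.184 Mbps.
Sum of rendition bitrates: (55+0.184) + (30+0.184) + (9.1+0.184) + (7.8+0.184) + (3.3+0.184) + (2.0+0.184) = 108.304 Mbps.
× 2940 s = 318,414 Mb = 39,802 MB = 39.80 GB.

39.80 GB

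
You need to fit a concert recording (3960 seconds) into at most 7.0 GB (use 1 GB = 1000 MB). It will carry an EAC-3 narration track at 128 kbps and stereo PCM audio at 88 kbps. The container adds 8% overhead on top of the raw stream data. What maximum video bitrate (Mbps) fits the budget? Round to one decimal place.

12.9 Mbps

Budget: 7.0 GB = 56000.0 Mb.
Stream payload after overhead: 56000.0 / 1.08 = 51851.9 Mb.
Total bitrate budget: 51851.9 Mb / 3960 s = 13.094 Mbps.
Audio total: 128 + 88 = 216 kbps = 0.216 Mbps.
Video: 13.094 − 0.216 = 12.878 Mbps.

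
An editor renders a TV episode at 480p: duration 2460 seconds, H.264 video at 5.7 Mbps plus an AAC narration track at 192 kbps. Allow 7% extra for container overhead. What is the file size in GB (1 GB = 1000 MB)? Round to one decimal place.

1.9 GB

Audio: 192 kbps = 0.192 Mbps.
Total bitrate: 5.7 + 0.192 = 5.892 Mbps.
Stream data: 5.892 Mbps × 2460 s = 14494.3 Mb.
With 7% container overhead: ×1.07.
15,509 Mb ÷ 8 = 1,939 MB → 1.939 GB.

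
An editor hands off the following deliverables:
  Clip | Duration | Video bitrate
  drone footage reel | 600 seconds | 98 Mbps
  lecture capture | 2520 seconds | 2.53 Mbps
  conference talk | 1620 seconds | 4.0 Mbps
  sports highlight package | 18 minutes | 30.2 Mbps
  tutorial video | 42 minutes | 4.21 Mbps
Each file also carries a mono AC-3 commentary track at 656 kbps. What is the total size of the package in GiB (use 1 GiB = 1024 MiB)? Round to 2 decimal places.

Audio: 656 kbps = 0.656 Mbps.
drone footage reel: 98.656 Mbps × 600 s = 59193.6 Mb
lecture capture: 3.186 Mbps × 2520 s = 8028.7 Mb
conference talk: 4.656 Mbps × 1620 s = 7542.7 Mb
sports highlight package: 30.856 Mbps × 1080 s = 33324.5 Mb
tutorial video: 4.866 Mbps × 2520 s = 12262.3 Mb
Total: 120351.8 Mb = 15044.0 MB.
= 14.01 GiB.

14.01 GiB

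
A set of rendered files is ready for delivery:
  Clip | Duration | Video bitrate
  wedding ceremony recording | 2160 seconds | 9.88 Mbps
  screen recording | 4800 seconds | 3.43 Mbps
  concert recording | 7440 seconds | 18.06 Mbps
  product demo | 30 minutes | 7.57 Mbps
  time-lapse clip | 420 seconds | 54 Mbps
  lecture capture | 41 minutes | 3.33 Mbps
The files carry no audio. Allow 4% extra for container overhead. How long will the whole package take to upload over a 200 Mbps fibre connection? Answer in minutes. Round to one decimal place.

wedding ceremony recording: 9.880 Mbps × 2160 s × 1.04 = 22194.4 Mb
screen recording: 3.430 Mbps × 4800 s × 1.04 = 17122.6 Mb
concert recording: 18.060 Mbps × 7440 s × 1.04 = 139741.1 Mb
product demo: 7.570 Mbps × 1800 s × 1.04 = 14171.0 Mb
time-lapse clip: 54.000 Mbps × 420 s × 1.04 = 23587.2 Mb
lecture capture: 3.330 Mbps × 2460 s × 1.04 = 8519.5 Mb
Total: 225335.8 Mb = 28167.0 MB.
At 200 Mbps: 225335.8 / 200 = 1127 s ≈ 18.8 minutes.

18.8 minutes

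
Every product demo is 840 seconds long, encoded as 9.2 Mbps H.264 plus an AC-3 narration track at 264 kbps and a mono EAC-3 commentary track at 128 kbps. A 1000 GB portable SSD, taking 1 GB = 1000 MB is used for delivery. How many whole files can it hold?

992

Audio total: 264 + 128 = 392 kbps = 0.392 Mbps.
Total bitrate: 9.592 Mbps.
Per item: 9.592 Mbps × 840 s = 8,057 Mb = 1,007 MB.
Capacity: 1000 GB = 8,000,000 Mb; 992.89 items → 992 complete.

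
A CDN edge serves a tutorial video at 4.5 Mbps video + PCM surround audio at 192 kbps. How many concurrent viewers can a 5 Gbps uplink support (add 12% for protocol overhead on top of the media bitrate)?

951

Audio: 192 kbps = 0.192 Mbps.
Per-viewer media rate: 4.692 Mbps.
On the wire with 12% overhead: 5.255 Mbps.
5 Gbps = 5,000 Mbps; 5,000 / 5.255 = 951.47 → 951 viewers.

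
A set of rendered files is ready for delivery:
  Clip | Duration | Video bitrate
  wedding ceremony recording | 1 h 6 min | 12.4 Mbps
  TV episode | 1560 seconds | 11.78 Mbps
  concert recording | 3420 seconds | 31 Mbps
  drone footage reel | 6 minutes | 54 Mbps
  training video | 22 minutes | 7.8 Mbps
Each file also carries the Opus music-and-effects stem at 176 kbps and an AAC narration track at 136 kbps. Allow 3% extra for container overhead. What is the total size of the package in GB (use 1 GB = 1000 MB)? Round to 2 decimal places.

Audio total: 176 + 136 = 312 kbps = 0.312 Mbps.
wedding ceremony recording: 12.712 Mbps × 3960 s × 1.03 = 51849.7 Mb
TV episode: 12.092 Mbps × 1560 s × 1.03 = 19429.4 Mb
concert recording: 31.312 Mbps × 3420 s × 1.03 = 110299.7 Mb
drone footage reel: 54.312 Mbps × 360 s × 1.03 = 20138.9 Mb
training video: 8.112 Mbps × 1320 s × 1.03 = 11029.1 Mb
Total: 212746.7 Mb = 26593.3 MB.
= 26.59 GB.

26.59 GB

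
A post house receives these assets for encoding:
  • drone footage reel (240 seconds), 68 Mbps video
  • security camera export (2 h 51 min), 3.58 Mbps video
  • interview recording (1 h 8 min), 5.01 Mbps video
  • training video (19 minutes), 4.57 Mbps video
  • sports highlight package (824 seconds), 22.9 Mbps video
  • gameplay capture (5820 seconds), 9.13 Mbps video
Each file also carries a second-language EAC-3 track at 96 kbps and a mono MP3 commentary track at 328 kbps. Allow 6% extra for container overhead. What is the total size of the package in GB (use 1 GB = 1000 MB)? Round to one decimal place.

21.2 GB

Audio total: 96 + 328 = 424 kbps = 0.424 Mbps.
drone footage reel: 68.424 Mbps × 240 s × 1.06 = 17407.1 Mb
security camera export: 4.004 Mbps × 10260 s × 1.06 = 43545.9 Mb
interview recording: 5.434 Mbps × 4080 s × 1.06 = 23501.0 Mb
training video: 4.994 Mbps × 1140 s × 1.06 = 6034.7 Mb
sports highlight package: 23.324 Mbps × 824 s × 1.06 = 20372.1 Mb
gameplay capture: 9.554 Mbps × 5820 s × 1.06 = 58940.5 Mb
Total: 169801.3 Mb = 21225.2 MB.
= 21.23 GB.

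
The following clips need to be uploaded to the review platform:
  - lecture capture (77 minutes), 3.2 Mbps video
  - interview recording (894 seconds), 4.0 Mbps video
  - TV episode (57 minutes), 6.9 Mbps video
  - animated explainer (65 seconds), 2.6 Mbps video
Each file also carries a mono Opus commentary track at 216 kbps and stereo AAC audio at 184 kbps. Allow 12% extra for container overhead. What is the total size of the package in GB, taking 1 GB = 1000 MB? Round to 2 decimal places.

6.40 GB

Audio total: 216 + 184 = 400 kbps = 0.400 Mbps.
lecture capture: 3.600 Mbps × 4620 s × 1.12 = 18627.8 Mb
interview recording: 4.400 Mbps × 894 s × 1.12 = 4405.6 Mb
TV episode: 7.300 Mbps × 3420 s × 1.12 = 27961.9 Mb
animated explainer: 3.000 Mbps × 65 s × 1.12 = 218.4 Mb
Total: 51213.8 Mb = 6401.7 MB.
= 6.402 GB.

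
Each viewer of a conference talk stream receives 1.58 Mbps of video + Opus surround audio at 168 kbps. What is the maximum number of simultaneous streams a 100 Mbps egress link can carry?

57

Audio: 168 kbps = 0.168 Mbps.
Per-viewer media rate: 1.748 Mbps.
100 Mbps = 100.0 Mbps; 100.0 / 1.748 = 57.21 → 57 viewers.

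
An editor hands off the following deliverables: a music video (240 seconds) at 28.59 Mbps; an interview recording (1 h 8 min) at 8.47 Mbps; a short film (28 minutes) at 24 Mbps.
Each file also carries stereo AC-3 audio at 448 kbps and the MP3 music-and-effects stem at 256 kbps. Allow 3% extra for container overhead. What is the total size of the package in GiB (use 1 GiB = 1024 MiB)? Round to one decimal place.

10.3 GiB

Audio total: 448 + 256 = 704 kbps = 0.704 Mbps.
music video: 29.294 Mbps × 240 s × 1.03 = 7241.5 Mb
interview recording: 9.174 Mbps × 4080 s × 1.03 = 38552.8 Mb
short film: 24.704 Mbps × 1680 s × 1.03 = 42747.8 Mb
Total: 88542.1 Mb = 11067.8 MB.
= 10.31 GiB.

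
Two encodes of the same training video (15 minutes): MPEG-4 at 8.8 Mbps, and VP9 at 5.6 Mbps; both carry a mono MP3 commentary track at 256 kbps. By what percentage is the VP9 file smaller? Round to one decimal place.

35.3%

15 min = 900 s
Audio: 256 kbps = 0.256 Mbps.
MPEG-4: 9.056 Mbps × 900 s = 8150.4 Mb = 1.019 GB.
VP9: 5.856 Mbps × 900 s = 5270.4 Mb = 0.659 GB.
Reduction: (1 − 0.659/1.019) × 100 = 35.34%.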